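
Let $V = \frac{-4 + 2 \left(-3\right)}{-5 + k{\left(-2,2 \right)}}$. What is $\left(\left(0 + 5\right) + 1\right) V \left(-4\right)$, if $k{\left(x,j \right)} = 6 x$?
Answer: $- \frac{240}{17} \approx -14.118$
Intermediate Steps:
$V = \frac{10}{17}$ ($V = \frac{-4 + 2 \left(-3\right)}{-5 + 6 \left(-2\right)} = \frac{-4 - 6}{-5 - 12} = - \frac{10}{-17} = \left(-10\right) \left(- \frac{1}{17}\right) = \frac{10}{17} \approx 0.58823$)
$\left(\left(0 + 5\right) + 1\right) V \left(-4\right) = \left(\left(0 + 5\right) + 1\right) \frac{10}{17} \left(-4\right) = \left(5 + 1\right) \frac{10}{17} \left(-4\right) = 6 \cdot \frac{10}{17} \left(-4\right) = \frac{60}{17} \left(-4\right) = - \frac{240}{17}$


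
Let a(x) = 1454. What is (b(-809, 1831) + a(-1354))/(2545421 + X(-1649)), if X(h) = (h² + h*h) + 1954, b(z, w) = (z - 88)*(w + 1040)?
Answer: -2573833/7985777 ≈ -0.32230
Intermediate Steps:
b(z, w) = (-88 + z)*(1040 + w)
X(h) = 1954 + 2*h² (X(h) = (h² + h²) + 1954 = 2*h² + 1954 = 1954 + 2*h²)
(b(-809, 1831) + a(-1354))/(2545421 + X(-1649)) = ((-91520 - 88*1831 + 1040*(-809) + 1831*(-809)) + 1454)/(2545421 + (1954 + 2*(-1649)²)) = ((-91520 - 161128 - 841360 - 1481279) + 1454)/(2545421 + (1954 + 2*2719201)) = (-2575287 + 1454)/(2545421 + (1954 + 5438402)) = -2573833/(2545421 + 5440356) = -2573833/7985777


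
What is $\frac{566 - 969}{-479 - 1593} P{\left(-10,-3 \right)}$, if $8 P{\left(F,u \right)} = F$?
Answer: $- \frac{2015}{8288} \approx -0.24312$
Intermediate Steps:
$P{\left(F,u \right)} = \frac{F}{8}$
$\frac{566 - 969}{-479 - 1593} P{\left(-10,-3 \right)} = \frac{566 - 969}{-479 - 1593} \cdot \frac{1}{8} \left(-10\right) = \frac{566 - 969}{-2072} \left(- \frac{5}{4}\right) = \left(566 - 969\right) \left(- \frac{1}{2072}\right) \left(- \frac{5}{4}\right) = \left(-403\right) \left(- \frac{1}{2072}\right) \left(- \frac{5}{4}\right) = \frac{403}{2072} \left(- \frac{5}{4}\right) = - \frac{2015}{8288}$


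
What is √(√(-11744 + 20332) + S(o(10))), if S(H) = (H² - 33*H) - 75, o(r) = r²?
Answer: √(6625 + 2*√2147) ≈ 81.961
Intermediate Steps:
S(H) = -75 + H² - 33*H
√(√(-11744 + 20332) + S(o(10))) = √(√(-11744 + 20332) + (-75 + (10²)² - 33*10²)) = √(√8588 + (-75 + 100² - 33*100)) = √(2*√2147 + (-75 + 10000 - 3300)) = √(2*√2147 + 6625) = √(6625 + 2*√2147)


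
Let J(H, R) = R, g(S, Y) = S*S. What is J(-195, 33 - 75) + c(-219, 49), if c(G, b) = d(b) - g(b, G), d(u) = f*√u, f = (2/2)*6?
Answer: -2401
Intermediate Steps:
f = 6 (f = (2*(½))*6 = 1*6 = 6)
g(S, Y) = S²
d(u) = 6*√u
c(G, b) = -b² + 6*√b (c(G, b) = 6*√b - b² = -b² + 6*√b)
J(-195, 33 - 75) + c(-219, 49) = (33 - 75) + (-1*49² + 6*√49) = -42 + (-1*2401 + 6*7) = -42 + (-2401 + 42) = -42 - 2359 = -2401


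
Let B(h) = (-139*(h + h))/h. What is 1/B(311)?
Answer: -1/278 ≈ -0.0035971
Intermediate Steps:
B(h) = -278 (B(h) = (-278*h)/h = -278)
1/B(311) = 1/(-278) = -1/278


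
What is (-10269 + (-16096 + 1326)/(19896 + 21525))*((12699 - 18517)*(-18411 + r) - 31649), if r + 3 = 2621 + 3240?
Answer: -31052517637767395/41421 ≈ -7.4968e+11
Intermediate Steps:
r = 5858 (r = -3 + (2621 + 3240) = -3 + 5861 = 5858)
(-10269 + (-16096 + 1326)/(19896 + 21525))*((12699 - 18517)*(-18411 + r) - 31649) = (-10269 + (-16096 + 1326)/(19896 + 21525))*((12699 - 18517)*(-18411 + 5858) - 31649) = (-10269 - 14770/41421)*(-5818*(-12553) - 31649) = (-10269 - 14770*1/41421)*(73033354 - 31649) = (-10269 - 14770/41421)*73001705 = -425367019/41421*73001705 = -31052517637767395/41421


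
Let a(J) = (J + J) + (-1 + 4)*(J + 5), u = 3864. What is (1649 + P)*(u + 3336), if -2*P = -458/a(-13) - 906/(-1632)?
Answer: 201243033/17 ≈ 1.1838e+7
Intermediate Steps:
a(J) = 15 + 5*J (a(J) = 2*J + 3*(5 + J) = 2*J + (15 + 3*J) = 15 + 5*J)
P = -66063/13600 (P = -(-458/(15 + 5*(-13)) - 906/(-1632))/2 = -(-458/(15 - 65) - 906*(-1/1632))/2 = -(-458/(-50) + 151/272)/2 = -(-458*(-1/50) + 151/272)/2 = -(229/25 + 151/272)/2 = -½*66063/6800 = -66063/13600 ≈ -4.8576)
(1649 + P)*(u + 3336) = (1649 - 66063/13600)*(3864 + 3336) = (22360337/13600)*7200 = 201243033/17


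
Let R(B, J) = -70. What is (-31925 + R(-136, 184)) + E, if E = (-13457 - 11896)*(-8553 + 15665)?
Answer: -180342531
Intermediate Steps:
E = -180310536 (E = -25353*7112 = -180310536)
(-31925 + R(-136, 184)) + E = (-31925 - 70) - 180310536 = -31995 - 180310536 = -180342531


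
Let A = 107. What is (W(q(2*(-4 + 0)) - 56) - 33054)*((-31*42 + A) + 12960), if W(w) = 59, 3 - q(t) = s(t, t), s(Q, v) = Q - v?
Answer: -388186175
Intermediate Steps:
q(t) = 3 (q(t) = 3 - (t - t) = 3 - 1*0 = 3 + 0 = 3)
(W(q(2*(-4 + 0)) - 56) - 33054)*((-31*42 + A) + 12960) = (59 - 33054)*((-31*42 + 107) + 12960) = -32995*((-1302 + 107) + 12960) = -32995*(-1195 + 12960) = -32995*11765 = -388186175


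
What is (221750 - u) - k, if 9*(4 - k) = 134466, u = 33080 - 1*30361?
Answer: 701903/3 ≈ 2.3397e+5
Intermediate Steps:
u = 2719 (u = 33080 - 30361 = 2719)
k = -44810/3 (k = 4 - ⅑*134466 = 4 - 44822/3 = -44810/3 ≈ -14937.)
(221750 - u) - k = (221750 - 1*2719) - 1*(-44810/3) = (221750 - 2719) + 44810/3 = 219031 + 44810/3 = 701903/3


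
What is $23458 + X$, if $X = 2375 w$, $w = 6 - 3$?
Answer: $30583$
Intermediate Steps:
$w = 3$ ($w = 6 - 3 = 3$)
$X = 7125$ ($X = 2375 \cdot 3 = 7125$)
$23458 + X = 23458 + 7125 = 30583$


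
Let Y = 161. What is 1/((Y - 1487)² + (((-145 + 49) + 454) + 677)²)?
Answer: 1/2829501 ≈ 3.5342e-7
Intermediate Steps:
1/((Y - 1487)² + (((-145 + 49) + 454) + 677)²) = 1/((161 - 1487)² + (((-145 + 49) + 454) + 677)²) = 1/((-1326)² + ((-96 + 454) + 677)²) = 1/(1758276 + (358 + 677)²) = 1/(1758276 + 1035²) = 1/(1758276 + 1071225) = 1/2829501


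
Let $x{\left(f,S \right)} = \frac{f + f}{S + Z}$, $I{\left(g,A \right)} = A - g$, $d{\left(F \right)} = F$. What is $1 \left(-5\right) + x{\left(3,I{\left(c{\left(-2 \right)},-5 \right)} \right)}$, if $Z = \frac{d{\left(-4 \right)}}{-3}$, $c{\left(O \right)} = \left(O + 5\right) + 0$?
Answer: $- \frac{59}{10} \approx -5.9$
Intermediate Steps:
$c{\left(O \right)} = 5 + O$ ($c{\left(O \right)} = \left(5 + O\right) + 0 = 5 + O$)
$Z = \frac{4}{3}$ ($Z = - \frac{4}{-3} = \left(-4\right) \left(- \frac{1}{3}\right) = \frac{4}{3} \approx 1.3333$)
$x{\left(f,S \right)} = \frac{2 f}{\frac{4}{3} + S}$ ($x{\left(f,S \right)} = \frac{f + f}{S + \frac{4}{3}} = \frac{2 f}{\frac{4}{3} + S}$)
$1 \left(-5\right) + x{\left(3,I{\left(c{\left(-2 \right)},-5 \right)} \right)} = 1 \left(-5\right) + 6 \cdot 3 \frac{1}{4 + 3 \left(-5 - \left(5 - 2\right)\right)} = -5 + 6 \cdot 3 \frac{1}{4 + 3 \left(-5 - 3\right)} = -5 + 6 \cdot 3 \frac{1}{4 + 3 \left(-8\right)} = -5 + 6 \cdot 3 \frac{1}{4 - 24} = -5 + 6 \cdot 3 \frac{1}{-20} = -5 + 6 \cdot 3 \left(- \frac{1}{20}\right) = -5 - \frac{9}{10} = - \frac{59}{10}$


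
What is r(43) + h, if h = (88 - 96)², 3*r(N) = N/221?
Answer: 42475/663 ≈ 64.065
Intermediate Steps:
r(N) = N/663 (r(N) = (N/221)/3 = N/663)
h = 64 (h = (-8)² = 64)
r(43) + h = (1/663)*43 + 64 = 43/663 + 64 = 42475/663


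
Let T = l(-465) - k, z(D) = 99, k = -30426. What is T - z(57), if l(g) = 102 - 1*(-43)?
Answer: 30472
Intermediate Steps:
l(g) = 145 (l(g) = 102 + 43 = 145)
T = 30571 (T = 145 - 1*(-30426) = 145 + 30426 = 30571)
T - z(57) = 30571 - 1*99 = 30571 - 99 = 30472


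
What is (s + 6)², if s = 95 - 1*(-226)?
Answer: 106929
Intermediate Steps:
s = 321 (s = 95 + 226 = 321)
(s + 6)² = (321 + 6)² = 327² = 106929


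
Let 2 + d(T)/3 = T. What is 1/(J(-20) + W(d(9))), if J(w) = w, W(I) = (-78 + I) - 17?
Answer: -1/94 ≈ -0.010638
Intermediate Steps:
d(T) = -6 + 3*T
W(I) = -95 + I
1/(J(-20) + W(d(9))) = 1/(-20 + (-95 + (-6 + 3*9))) = 1/(-20 + (-95 + (-6 + 27))) = 1/(-20 + (-95 + 21)) = 1/(-20 - 74) = 1/(-94) = -1/94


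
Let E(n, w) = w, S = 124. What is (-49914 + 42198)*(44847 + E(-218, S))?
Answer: -346996236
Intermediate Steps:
(-49914 + 42198)*(44847 + E(-218, S)) = (-49914 + 42198)*(44847 + 124) = -7716*44971 = -346996236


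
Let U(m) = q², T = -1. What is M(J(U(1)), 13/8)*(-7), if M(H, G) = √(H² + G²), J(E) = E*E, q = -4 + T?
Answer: -7*√25000169/8 ≈ -4375.0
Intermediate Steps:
q = -5 (q = -4 - 1 = -5)
U(m) = 25 (U(m) = (-5)² = 25)
J(E) = E²
M(H, G) = √(G² + H²)
M(J(U(1)), 13/8)*(-7) = √((13/8)² + (25²)²)*(-7) = √((13*(⅛))² + 625²)*(-7) = √((13/8)² + 390625)*(-7) = √(169/64 + 390625)*(-7) = √(25000169/64)*(-7) = (√25000169/8)*(-7) = -7*√25000169/8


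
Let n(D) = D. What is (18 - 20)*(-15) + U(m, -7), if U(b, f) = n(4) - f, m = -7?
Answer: 41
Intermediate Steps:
U(b, f) = 4 - f
(18 - 20)*(-15) + U(m, -7) = (18 - 20)*(-15) + (4 - 1*(-7)) = -2*(-15) + (4 + 7) = 30 + 11 = 41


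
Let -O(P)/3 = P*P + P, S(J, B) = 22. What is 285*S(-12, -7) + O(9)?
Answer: 6000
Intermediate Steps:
O(P) = -3*P - 3*P² (O(P) = -3*(P*P + P) = -3*(P² + P) = -3*(P + P²) = -3*P - 3*P²)
285*S(-12, -7) + O(9) = 285*22 - 3*9*(1 + 9) = 6270 - 3*9*10 = 6270 - 270 = 6000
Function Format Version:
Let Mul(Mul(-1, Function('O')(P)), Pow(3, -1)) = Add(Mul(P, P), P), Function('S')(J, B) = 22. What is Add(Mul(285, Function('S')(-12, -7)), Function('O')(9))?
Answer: 6000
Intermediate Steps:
Function('O')(P) = Add(Mul(-3, P), Mul(-3, Pow(P, 2))) (Function('O')(P) = Mul(-3, Add(Mul(P, P), P)) = Mul(-3, Add(Pow(P, 2), P)) = Mul(-3, Add(P, Pow(P, 2))) = Add(Mul(-3, P), Mul(-3, Pow(P, 2))))
Add(Mul(285, Function('S')(-12, -7)), Function('O')(9)) = Add(Mul(285, 22), Mul(-3, 9, Add(1, 9))) = Add(6270, Mul(-3, 9, 10)) = Add(6270, -270) = 6000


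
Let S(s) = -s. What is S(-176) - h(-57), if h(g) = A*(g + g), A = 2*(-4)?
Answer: -736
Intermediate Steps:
A = -8
h(g) = -16*g (h(g) = -8*(g + g) = -16*g)
S(-176) - h(-57) = -1*(-176) - (-16)*(-57) = 176 - 1*912 = 176 - 912 = -736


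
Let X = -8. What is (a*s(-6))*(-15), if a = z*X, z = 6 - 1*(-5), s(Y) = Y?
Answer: -7920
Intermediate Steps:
z = 11 (z = 6 + 5 = 11)
a = -88 (a = 11*(-8) = -88)
(a*s(-6))*(-15) = -88*(-6)*(-15) = 528*(-15) = -7920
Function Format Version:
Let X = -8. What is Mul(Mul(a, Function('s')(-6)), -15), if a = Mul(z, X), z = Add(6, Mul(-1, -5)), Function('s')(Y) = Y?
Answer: -7920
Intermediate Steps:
z = 11 (z = Add(6, 5) = 11)
a = -88 (a = Mul(11, -8) = -88)
Mul(Mul(a, Function('s')(-6)), -15) = Mul(Mul(-88, -6), -15) = Mul(528, -15) = -7920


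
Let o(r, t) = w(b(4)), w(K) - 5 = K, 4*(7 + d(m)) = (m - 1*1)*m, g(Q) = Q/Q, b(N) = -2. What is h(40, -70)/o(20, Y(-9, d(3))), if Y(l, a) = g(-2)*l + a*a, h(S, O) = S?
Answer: 40/3 ≈ 13.333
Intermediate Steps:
g(Q) = 1
d(m) = -7 + m*(-1 + m)/4 (d(m) = -7 + ((m - 1*1)*m)/4 = -7 + ((m - 1)*m)/4 = -7 + ((-1 + m)*m)/4 = -7 + (m*(-1 + m))/4 = -7 + m*(-1 + m)/4)
w(K) = 5 + K
Y(l, a) = l + a² (Y(l, a) = 1*l + a*a = l + a²)
o(r, t) = 3 (o(r, t) = 5 - 2 = 3)
h(40, -70)/o(20, Y(-9, d(3))) = 40/3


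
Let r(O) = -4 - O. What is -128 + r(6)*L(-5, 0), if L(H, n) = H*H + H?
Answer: -328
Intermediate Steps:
L(H, n) = H + H² (L(H, n) = H² + H = H + H²)
-128 + r(6)*L(-5, 0) = -128 + (-4 - 1*6)*(-5*(1 - 5)) = -128 + (-4 - 6)*(-5*(-4)) = -128 - 10*20 = -128 - 200 = -328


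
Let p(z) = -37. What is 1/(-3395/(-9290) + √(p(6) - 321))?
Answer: 1261582/1236335753 - 3452164*I*√358/1236335753 ≈ 0.0010204 - 0.052832*I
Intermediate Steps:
1/(-3395/(-9290) + √(p(6) - 321)) = 1/(-3395/(-9290) + √(-37 - 321)) = 1/(-3395*(-1/9290) + √(-358)) = 1/(679/1858 + I*√358)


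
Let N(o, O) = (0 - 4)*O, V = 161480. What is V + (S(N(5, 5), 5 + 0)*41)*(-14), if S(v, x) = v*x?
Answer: 218880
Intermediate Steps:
N(o, O) = -4*O
V + (S(N(5, 5), 5 + 0)*41)*(-14) = 161480 + (((-4*5)*(5 + 0))*41)*(-14) = 161480 + (-20*5*41)*(-14) = 161480 - 100*41*(-14) = 161480 - 4100*(-14) = 161480 + 57400 = 218880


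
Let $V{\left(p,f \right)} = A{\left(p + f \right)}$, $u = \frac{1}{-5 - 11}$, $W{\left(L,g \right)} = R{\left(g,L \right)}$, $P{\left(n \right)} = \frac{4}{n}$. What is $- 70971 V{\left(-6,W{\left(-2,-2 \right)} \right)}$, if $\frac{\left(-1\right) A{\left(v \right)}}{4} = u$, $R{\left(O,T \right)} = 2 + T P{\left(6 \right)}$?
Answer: $- \frac{70971}{4} \approx -17743.0$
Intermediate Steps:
$R{\left(O,T \right)} = 2 + \frac{2 T}{3}$ ($R{\left(O,T \right)} = 2 + T \frac{4}{6} = 2 + T 4 \cdot \frac{1}{6} = 2 + T \frac{2}{3} = 2 + \frac{2 T}{3}$)
$W{\left(L,g \right)} = 2 + \frac{2 L}{3}$
$u = - \frac{1}{16}$ ($u = \frac{1}{-5 - 11} = \frac{1}{-16} = - \frac{1}{16} \approx -0.0625$)
$A{\left(v \right)} = \frac{1}{4}$ ($A{\left(v \right)} = \left(-4\right) \left(- \frac{1}{16}\right) = \frac{1}{4}$)
$V{\left(p,f \right)} = \frac{1}{4}$
$- 70971 V{\left(-6,W{\left(-2,-2 \right)} \right)} = \left(-70971\right) \frac{1}{4} = - \frac{70971}{4}$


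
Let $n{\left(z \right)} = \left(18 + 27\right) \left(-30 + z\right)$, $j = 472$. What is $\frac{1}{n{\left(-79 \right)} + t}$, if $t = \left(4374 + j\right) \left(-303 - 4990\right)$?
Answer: $- \frac{1}{25654783} \approx -3.8979 \cdot 10^{-8}$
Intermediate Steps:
$n{\left(z \right)} = -1350 + 45 z$ ($n{\left(z \right)} = 45 \left(-30 + z\right) = -1350 + 45 z$)
$t = -25649878$ ($t = \left(4374 + 472\right) \left(-303 - 4990\right) = 4846 \left(-5293\right) = -25649878$)
$\frac{1}{n{\left(-79 \right)} + t} = \frac{1}{\left(-1350 + 45 \left(-79\right)\right) - 25649878} = \frac{1}{\left(-1350 - 3555\right) - 25649878} = \frac{1}{-4905 - 25649878} = \frac{1}{-25654783} = - \frac{1}{25654783}$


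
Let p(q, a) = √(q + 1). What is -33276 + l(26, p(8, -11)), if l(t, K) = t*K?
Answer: -33198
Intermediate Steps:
p(q, a) = √(1 + q)
l(t, K) = K*t
-33276 + l(26, p(8, -11)) = -33276 + √(1 + 8)*26 = -33276 + √9*26 = -33276 + 3*26 = -33276 + 78 = -33198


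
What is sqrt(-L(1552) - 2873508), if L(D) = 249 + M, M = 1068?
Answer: 15*I*sqrt(12777) ≈ 1695.5*I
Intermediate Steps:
L(D) = 1317 (L(D) = 249 + 1068 = 1317)
sqrt(-L(1552) - 2873508) = sqrt(-1*1317 - 2873508) = sqrt(-1317 - 2873508) = sqrt(-2874825) = 15*I*sqrt(12777)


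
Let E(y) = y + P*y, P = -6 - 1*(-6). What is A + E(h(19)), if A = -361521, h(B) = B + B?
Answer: -361483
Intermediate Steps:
h(B) = 2*B
P = 0 (P = -6 + 6 = 0)
E(y) = y (E(y) = y + 0*y = y + 0 = y)
A + E(h(19)) = -361521 + 2*19 = -361521 + 38 = -361483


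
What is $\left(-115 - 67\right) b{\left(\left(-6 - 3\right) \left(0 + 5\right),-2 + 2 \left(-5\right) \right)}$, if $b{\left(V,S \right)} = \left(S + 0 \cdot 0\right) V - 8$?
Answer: $-96824$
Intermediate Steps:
$b{\left(V,S \right)} = -8 + S V$ ($b{\left(V,S \right)} = \left(S + 0\right) V - 8 = S V - 8 = -8 + S V$)
$\left(-115 - 67\right) b{\left(\left(-6 - 3\right) \left(0 + 5\right),-2 + 2 \left(-5\right) \right)} = \left(-115 - 67\right) \left(-8 + \left(-2 + 2 \left(-5\right)\right) \left(-6 - 3\right) \left(0 + 5\right)\right) = - 182 \left(-8 + \left(-2 - 10\right) \left(\left(-9\right) 5\right)\right) = - 182 \left(-8 - -540\right) = - 182 \left(-8 + 540\right) = \left(-182\right) 532 = -96824$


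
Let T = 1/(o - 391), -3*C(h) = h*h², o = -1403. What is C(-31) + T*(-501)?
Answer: 17815519/1794 ≈ 9930.6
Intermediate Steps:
C(h) = -h³/3 (C(h) = -h*h²/3 = -h³/3)
T = -1/1794 (T = 1/(-1403 - 391) = 1/(-1794) = -1/1794 ≈ -0.00055741)
C(-31) + T*(-501) = -⅓*(-31)³ - 1/1794*(-501) = -⅓*(-29791) + 167/598 = 29791/3 + 167/598 = 17815519/1794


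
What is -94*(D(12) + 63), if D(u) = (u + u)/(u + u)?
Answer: -6016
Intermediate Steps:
D(u) = 1 (D(u) = (2*u)/((2*u)) = (2*u)*(1/(2*u)) = 1)
-94*(D(12) + 63) = -94*(1 + 63) = -94*64 = -6016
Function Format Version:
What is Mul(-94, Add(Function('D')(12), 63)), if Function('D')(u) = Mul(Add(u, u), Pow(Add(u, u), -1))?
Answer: -6016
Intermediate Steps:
Function('D')(u) = 1 (Function('D')(u) = Mul(Mul(2, u), Pow(Mul(2, u), -1)) = Mul(Mul(2, u), Mul(Rational(1, 2), Pow(u, -1))) = 1)
Mul(-94, Add(Function('D')(12), 63)) = Mul(-94, Add(1, 63)) = Mul(-94, 64) = -6016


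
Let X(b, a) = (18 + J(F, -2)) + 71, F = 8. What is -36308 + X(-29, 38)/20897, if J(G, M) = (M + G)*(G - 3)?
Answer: -758728157/20897 ≈ -36308.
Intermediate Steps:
J(G, M) = (-3 + G)*(G + M) (J(G, M) = (G + M)*(-3 + G) = (-3 + G)*(G + M))
X(b, a) = 119 (X(b, a) = (18 + (8² - 3*8 - 3*(-2) + 8*(-2))) + 71 = (18 + (64 - 24 + 6 - 16)) + 71 = (18 + 30) + 71 = 48 + 71 = 119)
-36308 + X(-29, 38)/20897 = -36308 + 119/20897 = -758728157/20897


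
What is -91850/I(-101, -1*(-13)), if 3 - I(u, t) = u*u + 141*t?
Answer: 91850/12031 ≈ 7.6344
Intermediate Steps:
I(u, t) = 3 - u² - 141*t (I(u, t) = 3 - (u*u + 141*t) = 3 - (u² + 141*t) = 3 + (-u² - 141*t) = 3 - u² - 141*t)
-91850/I(-101, -1*(-13)) = -91850/(3 - 1*(-101)² - (-141)*(-13)) = -91850/(3 - 1*10201 - 141*13) = -91850/(3 - 10201 - 1833) = -91850/(-12031) = -91850*(-1/12031) = 91850/12031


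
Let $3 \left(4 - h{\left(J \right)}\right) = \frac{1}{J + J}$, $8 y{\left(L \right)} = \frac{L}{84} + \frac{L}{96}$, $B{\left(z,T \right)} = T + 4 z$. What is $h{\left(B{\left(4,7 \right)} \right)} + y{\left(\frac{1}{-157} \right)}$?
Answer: $\frac{77509927}{19412736} \approx 3.9927$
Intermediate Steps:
$y{\left(L \right)} = \frac{5 L}{1792}$ ($y{\left(L \right)} = \frac{\frac{L}{84} + \frac{L}{96}}{8} = \frac{\frac{5}{224} L}{8} = \frac{5 L}{1792}$)
$h{\left(J \right)} = 4 - \frac{1}{6 J}$ ($h{\left(J \right)} = 4 - \frac{1}{3 \left(J + J\right)} = 4 - \frac{1}{3 \cdot 2 J} = 4 - \frac{\frac{1}{2} \frac{1}{J}}{3} = 4 - \frac{1}{6 J}$)
$h{\left(B{\left(4,7 \right)} \right)} + y{\left(\frac{1}{-157} \right)} = \left(4 - \frac{1}{6 \left(7 + 4 \cdot 4\right)}\right) + \frac{5}{1792 \left(-157\right)} = \left(4 - \frac{1}{6 \left(7 + 16\right)}\right) + \frac{5}{1792} \left(- \frac{1}{157}\right) = \left(4 - \frac{1}{6 \cdot 23}\right) - \frac{5}{281344} = \left(4 - \frac{1}{138}\right) - \frac{5}{281344} = \frac{551}{138} - \frac{5}{281344} = \frac{77509927}{19412736}$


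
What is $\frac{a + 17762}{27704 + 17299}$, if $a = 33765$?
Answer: $\frac{7361}{6429} \approx 1.145$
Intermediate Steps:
$\frac{a + 17762}{27704 + 17299} = \frac{33765 + 17762}{27704 + 17299} = \frac{51527}{45003} = 51527 \cdot \frac{1}{45003} = \frac{7361}{6429}$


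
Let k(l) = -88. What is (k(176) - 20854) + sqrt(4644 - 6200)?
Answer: -20942 + 2*I*sqrt(389) ≈ -20942.0 + 39.446*I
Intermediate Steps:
(k(176) - 20854) + sqrt(4644 - 6200) = (-88 - 20854) + sqrt(4644 - 6200) = -20942 + sqrt(-1556) = -20942 + 2*I*sqrt(389)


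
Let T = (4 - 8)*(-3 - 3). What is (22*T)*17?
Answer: 8976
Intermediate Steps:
T = 24 (T = -4*(-6) = 24)
(22*T)*17 = (22*24)*17 = 528*17 = 8976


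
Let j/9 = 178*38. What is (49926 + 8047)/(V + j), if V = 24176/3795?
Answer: 220007535/231048596 ≈ 0.95221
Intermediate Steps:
j = 60876 (j = 9*(178*38) = 9*6764 = 60876)
V = 24176/3795 (V = 24176*(1/3795) = 24176/3795 ≈ 6.3705)
(49926 + 8047)/(V + j) = (49926 + 8047)/(24176/3795 + 60876) = 57973/(231048596/3795) = 57973*(3795/231048596) = 220007535/231048596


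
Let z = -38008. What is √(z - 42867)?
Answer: 5*I*√3235 ≈ 284.39*I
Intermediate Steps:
√(z - 42867) = √(-38008 - 42867) = √(-80875) = 5*I*√3235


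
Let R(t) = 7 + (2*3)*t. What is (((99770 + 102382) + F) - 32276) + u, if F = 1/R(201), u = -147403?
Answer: 27259750/1213 ≈ 22473.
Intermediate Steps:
R(t) = 7 + 6*t
F = 1/1213 (F = 1/(7 + 6*201) = 1/(7 + 1206) = 1/1213 ≈ 0.00082440)
(((99770 + 102382) + F) - 32276) + u = (((99770 + 102382) + 1/1213) - 32276) - 147403 = ((202152 + 1/1213) - 32276) - 147403 = (245210377/1213 - 32276) - 147403 = 206059589/1213 - 147403 = 27259750/1213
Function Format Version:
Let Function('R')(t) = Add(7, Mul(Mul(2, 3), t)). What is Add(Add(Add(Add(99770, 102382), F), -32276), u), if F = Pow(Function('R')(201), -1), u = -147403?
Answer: Rational(27259750, 1213) ≈ 22473.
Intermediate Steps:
Function('R')(t) = Add(7, Mul(6, t))
F = Rational(1, 1213) (F = Pow(Add(7, Mul(6, 201)), -1) = Pow(Add(7, 1206), -1) = Pow(1213, -1) = Rational(1, 1213) ≈ 0.00082440)
Add(Add(Add(Add(99770, 102382), F), -32276), u) = Add(Add(Add(Add(99770, 102382), Rational(1, 1213)), -32276), -147403) = Add(Add(Add(202152, Rational(1, 1213)), -32276), -147403) = Add(Add(Rational(245210377, 1213), -32276), -147403) = Add(Rational(206059589, 1213), -147403) = Rational(27259750, 1213)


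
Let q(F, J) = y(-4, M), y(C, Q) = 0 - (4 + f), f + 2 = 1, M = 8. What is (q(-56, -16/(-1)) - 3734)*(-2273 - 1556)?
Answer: 14308973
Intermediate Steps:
f = -1 (f = -2 + 1 = -1)
y(C, Q) = -3 (y(C, Q) = 0 - (4 - 1) = 0 - 1*3 = 0 - 3 = -3)
q(F, J) = -3
(q(-56, -16/(-1)) - 3734)*(-2273 - 1556) = (-3 - 3734)*(-2273 - 1556) = -3737*(-3829) = 14308973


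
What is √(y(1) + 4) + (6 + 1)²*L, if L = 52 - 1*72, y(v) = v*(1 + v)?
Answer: -980 + √6 ≈ -977.55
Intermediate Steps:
L = -20 (L = 52 - 72 = -20)
√(y(1) + 4) + (6 + 1)²*L = √(1*(1 + 1) + 4) + (6 + 1)²*(-20) = √(1*2 + 4) + 7²*(-20) = √(2 + 4) + 49*(-20) = √6 - 980 = -980 + √6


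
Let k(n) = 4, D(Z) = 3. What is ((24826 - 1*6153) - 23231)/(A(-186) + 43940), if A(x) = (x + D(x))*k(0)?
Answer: -2279/21604 ≈ -0.10549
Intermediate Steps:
A(x) = 12 + 4*x (A(x) = (x + 3)*4 = (3 + x)*4 = 12 + 4*x)
((24826 - 1*6153) - 23231)/(A(-186) + 43940) = ((24826 - 1*6153) - 23231)/((12 + 4*(-186)) + 43940) = ((24826 - 6153) - 23231)/((12 - 744) + 43940) = (18673 - 23231)/(-732 + 43940) = -4558/43208 = -4558*1/43208 = -2279/21604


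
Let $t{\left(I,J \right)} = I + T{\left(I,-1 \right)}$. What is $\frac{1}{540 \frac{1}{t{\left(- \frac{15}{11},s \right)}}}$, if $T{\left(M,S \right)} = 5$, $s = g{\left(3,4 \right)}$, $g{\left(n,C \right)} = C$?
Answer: $\frac{2}{297} \approx 0.006734$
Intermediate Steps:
$s = 4$
$t{\left(I,J \right)} = 5 + I$ ($t{\left(I,J \right)} = I + 5 = 5 + I$)
$\frac{1}{540 \frac{1}{t{\left(- \frac{15}{11},s \right)}}} = \frac{1}{540 \frac{1}{5 - \frac{15}{11}}} = \frac{1}{540 \frac{1}{\frac{40}{11}}} = \frac{1}{540 \cdot \frac{11}{40}} = \frac{1}{\frac{297}{2}} = \frac{2}{297}$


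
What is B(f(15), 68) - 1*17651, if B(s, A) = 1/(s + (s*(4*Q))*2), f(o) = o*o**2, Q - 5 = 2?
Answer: -3395611124/192375 ≈ -17651.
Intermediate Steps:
Q = 7 (Q = 5 + 2 = 7)
f(o) = o**3
B(s, A) = 1/(57*s) (B(s, A) = 1/(s + (s*(4*7))*2) = 1/(s + (s*28)*2) = 1/(s + (28*s)*2) = 1/(s + 56*s) = 1/(57*s))
B(f(15), 68) - 1*17651 = 1/(57*(15**3)) - 1*17651 = (1/57)/3375 - 17651 = (1/57)*(1/3375) - 17651 = 1/192375 - 17651 = -3395611124/192375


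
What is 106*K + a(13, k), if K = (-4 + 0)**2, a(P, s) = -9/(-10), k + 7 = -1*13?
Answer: 16969/10 ≈ 1696.9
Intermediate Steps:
k = -20 (k = -7 - 1*13 = -7 - 13 = -20)
a(P, s) = 9/10 (a(P, s) = -9*(-1/10) = 9/10)
K = 16 (K = (-4)**2 = 16)
106*K + a(13, k) = 106*16 + 9/10 = 1696 + 9/10 = 16969/10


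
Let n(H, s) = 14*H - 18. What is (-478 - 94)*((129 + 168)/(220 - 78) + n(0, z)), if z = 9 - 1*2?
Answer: 646074/71 ≈ 9099.6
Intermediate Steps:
z = 7 (z = 9 - 2 = 7)
n(H, s) = -18 + 14*H
(-478 - 94)*((129 + 168)/(220 - 78) + n(0, z)) = (-478 - 94)*((129 + 168)/(220 - 78) + (-18 + 14*0)) = -572*(297/142 + (-18 + 0)) = -572*(297*(1/142) - 18) = -572*(297/142 - 18) = -572*(-2259/142) = 646074/71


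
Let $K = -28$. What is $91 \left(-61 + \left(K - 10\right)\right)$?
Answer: $-9009$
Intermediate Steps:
$91 \left(-61 + \left(K - 10\right)\right) = 91 \left(-61 - 38\right) = 91 \left(-99\right) = -9009$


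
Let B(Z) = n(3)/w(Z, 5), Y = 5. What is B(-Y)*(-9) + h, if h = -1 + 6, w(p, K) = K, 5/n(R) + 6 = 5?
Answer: 14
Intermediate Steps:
n(R) = -5 (n(R) = 5/(-6 + 5) = 5/(-1) = 5*(-1) = -5)
h = 5
B(Z) = -1 (B(Z) = -5/5 = -5*⅕ = -1)
B(-Y)*(-9) + h = -1*(-9) + 5 = 9 + 5 = 14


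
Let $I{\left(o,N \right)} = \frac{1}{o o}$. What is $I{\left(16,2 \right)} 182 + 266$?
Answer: $\frac{34139}{128} \approx 266.71$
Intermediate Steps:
$I{\left(o,N \right)} = \frac{1}{o^{2}}$
$I{\left(16,2 \right)} 182 + 266 = \frac{1}{256} \cdot 182 + 266 = \frac{91}{128} + 266 = \frac{34139}{128}$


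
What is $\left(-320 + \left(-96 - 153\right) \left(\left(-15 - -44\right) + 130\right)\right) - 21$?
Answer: $-39932$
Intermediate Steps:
$\left(-320 + \left(-96 - 153\right) \left(\left(-15 - -44\right) + 130\right)\right) - 21 = \left(-320 - 249 \left(\left(-15 + 44\right) + 130\right)\right) - 21 = \left(-320 - 249 \left(29 + 130\right)\right) - 21 = \left(-320 - 39591\right) - 21 = -39911 - 21 = -39932$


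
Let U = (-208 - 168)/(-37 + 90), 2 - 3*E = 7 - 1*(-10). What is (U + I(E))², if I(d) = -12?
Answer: 1024144/2809 ≈ 364.59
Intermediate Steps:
E = -5 (E = ⅔ - (7 - 1*(-10))/3 = ⅔ - (7 + 10)/3 = ⅔ - ⅓*17 = ⅔ - 17/3 = -5)
U = -376/53 ≈ -7.0943
(U + I(E))² = (-376/53 - 12)² = (-1012/53)² = 1024144/2809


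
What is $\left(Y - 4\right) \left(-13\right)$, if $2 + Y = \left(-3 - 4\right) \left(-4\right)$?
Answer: $-286$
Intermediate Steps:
$Y = 26$ ($Y = -2 + \left(-3 - 4\right) \left(-4\right) = -2 - -28 = -2 + 28 = 26$)
$\left(Y - 4\right) \left(-13\right) = \left(26 - 4\right) \left(-13\right) = 22 \left(-13\right) = -286$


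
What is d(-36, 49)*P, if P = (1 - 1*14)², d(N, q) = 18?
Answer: 3042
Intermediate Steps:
P = 169 (P = (1 - 14)² = (-13)² = 169)
d(-36, 49)*P = 18*169 = 3042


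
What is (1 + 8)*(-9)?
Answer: -81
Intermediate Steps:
(1 + 8)*(-9) = 9*(-9) = -81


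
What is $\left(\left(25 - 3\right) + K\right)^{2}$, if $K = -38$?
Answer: $256$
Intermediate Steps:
$\left(\left(25 - 3\right) + K\right)^{2} = \left(\left(25 - 3\right) - 38\right)^{2} = \left(22 - 38\right)^{2} = \left(-16\right)^{2} = 256$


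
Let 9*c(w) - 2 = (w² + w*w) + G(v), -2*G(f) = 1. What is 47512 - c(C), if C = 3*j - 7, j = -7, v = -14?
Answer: 852077/18 ≈ 47338.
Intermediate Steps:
G(f) = -½ (G(f) = -½*1 = -½)
C = -28 (C = 3*(-7) - 7 = -21 - 7 = -28)
c(w) = ⅙ + 2*w²/9 (c(w) = 2/9 + ((w² + w*w) - ½)/9 = 2/9 + ((w² + w²) - ½)/9 = 2/9 + (2*w² - ½)/9 = 2/9 + (-½ + 2*w²)/9 = 2/9 + (-1/18 + 2*w²/9) = ⅙ + 2*w²/9)
47512 - c(C) = 47512 - (⅙ + (2/9)*(-28)²) = 47512 - (⅙ + (2/9)*784) = 47512 - (⅙ + 1568/9) = 47512 - 1*3139/18 = 47512 - 3139/18 = 852077/18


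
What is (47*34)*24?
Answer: 38352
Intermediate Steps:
(47*34)*24 = 1598*24 = 38352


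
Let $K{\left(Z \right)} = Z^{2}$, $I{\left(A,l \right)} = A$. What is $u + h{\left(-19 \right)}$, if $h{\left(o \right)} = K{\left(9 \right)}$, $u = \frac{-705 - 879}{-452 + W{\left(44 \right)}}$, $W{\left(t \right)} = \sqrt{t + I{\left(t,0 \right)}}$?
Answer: $\frac{719061}{8509} + \frac{132 \sqrt{22}}{8509} \approx 84.579$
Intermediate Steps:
$W{\left(t \right)} = \sqrt{2} \sqrt{t}$ ($W{\left(t \right)} = \sqrt{t + t} = \sqrt{2 t} = \sqrt{2} \sqrt{t}$)
$u = - \frac{1584}{-452 + 2 \sqrt{22}}$ ($u = \frac{-705 - 879}{-452 + \sqrt{2} \sqrt{44}} = - \frac{1584}{-452 + \sqrt{2} \cdot 2 \sqrt{11}} = - \frac{1584}{-452 + 2 \sqrt{22}} \approx 3.5787$)
$h{\left(o \right)} = 81$ ($h{\left(o \right)} = 9^{2} = 81$)
$u + h{\left(-19 \right)} = \left(\frac{29832}{8509} + \frac{132 \sqrt{22}}{8509}\right) + 81 = \frac{719061}{8509} + \frac{132 \sqrt{22}}{8509}$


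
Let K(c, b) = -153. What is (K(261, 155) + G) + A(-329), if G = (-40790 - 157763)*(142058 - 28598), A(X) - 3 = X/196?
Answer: -630779058887/28 ≈ -2.2528e+10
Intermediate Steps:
A(X) = 3 + X/196
G = -22527823380 (G = -198553*113460 = -22527823380)
(K(261, 155) + G) + A(-329) = (-153 - 22527823380) + (3 + (1/196)*(-329)) = -22527823533 + (3 - 47/28) = -22527823533 + 37/28 = -630779058887/28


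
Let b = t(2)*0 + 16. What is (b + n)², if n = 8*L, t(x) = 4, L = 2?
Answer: 1024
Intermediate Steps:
b = 16 (b = 4*0 + 16 = 0 + 16 = 16)
n = 16 (n = 8*2 = 16)
(b + n)² = (16 + 16)² = 32² = 1024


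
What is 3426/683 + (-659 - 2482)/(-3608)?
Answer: 14506311/2464264 ≈ 5.8867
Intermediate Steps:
3426/683 + (-659 - 2482)/(-3608) = 3426*(1/683) - 3141*(-1/3608) = 3426/683 + 3141/3608 = 14506311/2464264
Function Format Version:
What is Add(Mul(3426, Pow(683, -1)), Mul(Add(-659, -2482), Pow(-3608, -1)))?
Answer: Rational(14506311, 2464264) ≈ 5.8867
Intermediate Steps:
Add(Mul(3426, Pow(683, -1)), Mul(Add(-659, -2482), Pow(-3608, -1))) = Add(Mul(3426, Rational(1, 683)), Mul(-3141, Rational(-1, 3608))) = Add(Rational(3426, 683), Rational(3141, 3608)) = Rational(14506311, 2464264)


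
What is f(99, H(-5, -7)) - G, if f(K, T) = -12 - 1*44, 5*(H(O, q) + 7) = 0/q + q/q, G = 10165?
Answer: -10221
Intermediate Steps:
H(O, q) = -34/5 (H(O, q) = -7 + (0/q + q/q)/5 = -7 + (0 + 1)/5 = -7 + (1/5)*1 = -7 + 1/5 = -34/5)
f(K, T) = -56 (f(K, T) = -12 - 44 = -56)
f(99, H(-5, -7)) - G = -56 - 1*10165 = -56 - 10165 = -10221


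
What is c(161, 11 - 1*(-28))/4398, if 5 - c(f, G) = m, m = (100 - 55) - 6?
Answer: -17/2199 ≈ -0.0077308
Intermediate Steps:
m = 39 (m = 45 - 6 = 39)
c(f, G) = -34 (c(f, G) = 5 - 1*39 = 5 - 39 = -34)
c(161, 11 - 1*(-28))/4398 = -34/4398 = -34*1/4398 = -17/2199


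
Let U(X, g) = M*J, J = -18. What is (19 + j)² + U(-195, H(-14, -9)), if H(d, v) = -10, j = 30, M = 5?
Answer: 2311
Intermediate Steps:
U(X, g) = -90 (U(X, g) = 5*(-18) = -90)
(19 + j)² + U(-195, H(-14, -9)) = (19 + 30)² - 90 = 49² - 90 = 2401 - 90 = 2311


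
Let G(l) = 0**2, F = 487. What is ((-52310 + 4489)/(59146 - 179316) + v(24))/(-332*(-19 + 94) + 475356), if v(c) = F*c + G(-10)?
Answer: 1404594781/54131297520 ≈ 0.025948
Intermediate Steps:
G(l) = 0
v(c) = 487*c (v(c) = 487*c + 0 = 487*c)
((-52310 + 4489)/(59146 - 179316) + v(24))/(-332*(-19 + 94) + 475356) = ((-52310 + 4489)/(59146 - 179316) + 487*24)/(-332*(-19 + 94) + 475356) = (-47821/(-120170) + 11688)/(-332*75 + 475356) = (-47821*(-1/120170) + 11688)/(-24900 + 475356) = (47821/120170 + 11688)/450456 = (1404594781/120170)*(1/450456) = 1404594781/54131297520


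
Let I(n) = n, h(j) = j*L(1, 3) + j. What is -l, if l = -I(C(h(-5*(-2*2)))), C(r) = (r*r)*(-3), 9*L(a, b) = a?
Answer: -40000/27 ≈ -1481.5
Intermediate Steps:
L(a, b) = a/9
h(j) = 10*j/9 (h(j) = j*((⅑)*1) + j = j*(⅑) + j = j/9 + j = 10*j/9)
C(r) = -3*r² (C(r) = r²*(-3) = -3*r²)
l = 40000/27 (l = -(-3)*(10*(-5*(-2*2))/9)² = -(-3)*(10*(-(-20))/9)² = -(-3)*(10*(-5*(-4))/9)² = -(-3)*((10/9)*20)² = -(-3)*(200/9)² = -(-3)*40000/81 = -1*(-40000/27) = 40000/27 ≈ 1481.5)
-l = -1*40000/27 = -40000/27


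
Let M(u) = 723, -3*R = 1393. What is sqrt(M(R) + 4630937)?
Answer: 2*sqrt(1157915) ≈ 2152.1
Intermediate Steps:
R = -1393/3 (R = -1/3*1393 = -1393/3 ≈ -464.33)
sqrt(M(R) + 4630937) = sqrt(723 + 4630937) = sqrt(4631660) = 2*sqrt(1157915)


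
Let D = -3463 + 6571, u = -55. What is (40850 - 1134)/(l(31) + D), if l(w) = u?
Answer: 39716/3053 ≈ 13.009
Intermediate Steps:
l(w) = -55
D = 3108
(40850 - 1134)/(l(31) + D) = (40850 - 1134)/(-55 + 3108) = 39716/3053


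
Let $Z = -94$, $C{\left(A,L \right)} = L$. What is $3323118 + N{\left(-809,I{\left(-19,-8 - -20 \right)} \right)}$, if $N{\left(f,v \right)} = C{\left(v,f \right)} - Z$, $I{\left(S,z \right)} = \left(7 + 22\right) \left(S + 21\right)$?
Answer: $3322403$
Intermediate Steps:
$I{\left(S,z \right)} = 609 + 29 S$ ($I{\left(S,z \right)} = 29 \left(21 + S\right) = 609 + 29 S$)
$N{\left(f,v \right)} = 94 + f$ ($N{\left(f,v \right)} = f - -94 = f + 94 = 94 + f$)
$3323118 + N{\left(-809,I{\left(-19,-8 - -20 \right)} \right)} = 3323118 + \left(94 - 809\right) = 3323118 - 715 = 3322403$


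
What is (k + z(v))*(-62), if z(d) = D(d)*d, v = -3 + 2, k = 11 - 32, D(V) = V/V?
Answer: 1364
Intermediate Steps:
D(V) = 1
k = -21
v = -1
z(d) = d (z(d) = 1*d = d)
(k + z(v))*(-62) = (-21 - 1)*(-62) = -22*(-62) = 1364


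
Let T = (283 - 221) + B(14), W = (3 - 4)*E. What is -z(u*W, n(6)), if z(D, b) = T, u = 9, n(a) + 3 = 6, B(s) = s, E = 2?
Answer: -76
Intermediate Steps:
n(a) = 3 (n(a) = -3 + 6 = 3)
W = -2 (W = (3 - 4)*2 = -1*2 = -2)
T = 76 (T = (283 - 221) + 14 = 62 + 14 = 76)
z(D, b) = 76
-z(u*W, n(6)) = -1*76 = -76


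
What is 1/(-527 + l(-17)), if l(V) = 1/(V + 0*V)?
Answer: -17/8960 ≈ -0.0018973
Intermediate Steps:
l(V) = 1/V (l(V) = 1/(V + 0) = 1/V)
1/(-527 + l(-17)) = 1/(-527 + 1/(-17)) = 1/(-527 - 1/17) = 1/(-8960/17) = -17/8960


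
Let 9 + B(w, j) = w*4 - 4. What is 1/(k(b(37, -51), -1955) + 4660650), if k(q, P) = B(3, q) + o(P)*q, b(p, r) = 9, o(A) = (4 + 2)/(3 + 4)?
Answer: 7/32624597 ≈ 2.1456e-7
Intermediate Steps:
B(w, j) = -13 + 4*w (B(w, j) = -9 + (w*4 - 4) = -9 + (4*w - 4) = -9 + (-4 + 4*w) = -13 + 4*w)
o(A) = 6/7
k(q, P) = -1 + 6*q/7 (k(q, P) = (-13 + 4*3) + 6*q/7 = (-13 + 12) + 6*q/7 = -1 + 6*q/7)
1/(k(b(37, -51), -1955) + 4660650) = 1/((-1 + (6/7)*9) + 4660650) = 1/((-1 + 54/7) + 4660650) = 1/(47/7 + 4660650) = 1/(32624597/7) = 7/32624597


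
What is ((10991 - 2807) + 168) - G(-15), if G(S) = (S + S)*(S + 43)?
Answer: 9192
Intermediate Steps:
G(S) = 2*S*(43 + S) (G(S) = (2*S)*(43 + S) = 2*S*(43 + S))
((10991 - 2807) + 168) - G(-15) = ((10991 - 2807) + 168) - 2*(-15)*(43 - 15) = (8184 + 168) - 2*(-15)*28 = 8352 - 1*(-840) = 8352 + 840 = 9192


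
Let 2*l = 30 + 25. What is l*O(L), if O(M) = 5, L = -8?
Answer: 275/2 ≈ 137.50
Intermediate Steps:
l = 55/2 (l = (30 + 25)/2 = (½)*55 = 55/2 ≈ 27.500)
l*O(L) = (55/2)*5 = 275/2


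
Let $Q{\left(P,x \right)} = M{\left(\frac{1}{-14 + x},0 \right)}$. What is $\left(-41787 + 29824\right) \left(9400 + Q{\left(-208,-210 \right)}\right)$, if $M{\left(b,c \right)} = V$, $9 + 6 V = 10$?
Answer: $- \frac{674725163}{6} \approx -1.1245 \cdot 10^{8}$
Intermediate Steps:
$V = \frac{1}{6}$ ($V = - \frac{3}{2} + \frac{1}{6} \cdot 10 = - \frac{3}{2} + \frac{5}{3} = \frac{1}{6} \approx 0.16667$)
$M{\left(b,c \right)} = \frac{1}{6}$
$Q{\left(P,x \right)} = \frac{1}{6}$
$\left(-41787 + 29824\right) \left(9400 + Q{\left(-208,-210 \right)}\right) = \left(-41787 + 29824\right) \left(9400 + \frac{1}{6}\right) = \left(-11963\right) \frac{56401}{6} = - \frac{674725163}{6}$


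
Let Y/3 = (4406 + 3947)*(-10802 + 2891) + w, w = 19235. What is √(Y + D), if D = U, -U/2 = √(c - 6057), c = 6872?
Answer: √(-198184044 - 2*√815) ≈ 14078.0*I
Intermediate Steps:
U = -2*√815 (U = -2*√(6872 - 6057) = -2*√815 ≈ -57.096)
D = -2*√815 ≈ -57.096
Y = -198184044 (Y = 3*((4406 + 3947)*(-10802 + 2891) + 19235) = 3*(8353*(-7911) + 19235) = 3*(-66080583 + 19235) = 3*(-66061348) = -198184044)
√(Y + D) = √(-198184044 - 2*√815)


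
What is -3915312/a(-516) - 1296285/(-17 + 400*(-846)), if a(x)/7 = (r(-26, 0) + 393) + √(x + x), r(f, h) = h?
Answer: -173105788545759/122773965013 + 2610208*I*√258/362789 ≈ -1410.0 + 115.57*I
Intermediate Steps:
a(x) = 2751 + 7*√2*√x (a(x) = 7*((0 + 393) + √(x + x)) = 7*(393 + √(2*x)) = 7*(393 + √2*√x) = 2751 + 7*√2*√x)
-3915312/a(-516) - 1296285/(-17 + 400*(-846)) = -3915312/(2751 + 7*√2*√(-516)) - 1296285/(-17 + 400*(-846)) = -3915312/(2751 + 7*√2*(2*I*√129)) - 1296285/(-17 - 338400) = -3915312/(2751 + 14*I*√258) - 1296285/(-338417) = -3915312/(2751 + 14*I*√258) - 1296285*(-1/338417) = -3915312/(2751 + 14*I*√258) + 1296285/338417 = 1296285/338417 - 3915312/(2751 + 14*I*√258)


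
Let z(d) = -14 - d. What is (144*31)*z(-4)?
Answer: -44640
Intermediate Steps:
(144*31)*z(-4) = (144*31)*(-14 - 1*(-4)) = 4464*(-14 + 4) = 4464*(-10) = -44640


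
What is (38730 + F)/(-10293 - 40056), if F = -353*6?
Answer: -12204/16783 ≈ -0.72716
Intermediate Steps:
F = -2118
(38730 + F)/(-10293 - 40056) = (38730 - 2118)/(-10293 - 40056) = 36612/(-50349) = 36612*(-1/50349) = -12204/16783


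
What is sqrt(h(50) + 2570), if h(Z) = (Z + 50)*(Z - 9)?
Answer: sqrt(6670) ≈ 81.670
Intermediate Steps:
h(Z) = (-9 + Z)*(50 + Z) (h(Z) = (50 + Z)*(-9 + Z) = (-9 + Z)*(50 + Z))
sqrt(h(50) + 2570) = sqrt((-450 + 50**2 + 41*50) + 2570) = sqrt((-450 + 2500 + 2050) + 2570) = sqrt(4100 + 2570) = sqrt(6670)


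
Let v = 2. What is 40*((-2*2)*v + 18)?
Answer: 400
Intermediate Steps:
40*((-2*2)*v + 18) = 40*(-2*2*2 + 18) = 40*(-4*2 + 18) = 40*(-8 + 18) = 40*10 = 400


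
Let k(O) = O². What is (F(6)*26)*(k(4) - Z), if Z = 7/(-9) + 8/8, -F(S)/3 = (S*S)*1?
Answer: -44304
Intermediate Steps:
F(S) = -3*S² (F(S) = -3*S*S = -3*S²)
Z = 2/9 (Z = 7*(-⅑) + 8*(⅛) = -7/9 + 1 = 2/9 ≈ 0.22222)
(F(6)*26)*(k(4) - Z) = (-3*6²*26)*(4² - 1*2/9) = (-3*36*26)*(16 - 2/9) = -108*26*(142/9) = -2808*142/9 = -44304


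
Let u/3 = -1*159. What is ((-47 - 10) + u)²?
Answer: 285156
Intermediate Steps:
u = -477 (u = 3*(-1*159) = 3*(-159) = -477)
((-47 - 10) + u)² = ((-47 - 10) - 477)² = (-57 - 477)² = (-534)² = 285156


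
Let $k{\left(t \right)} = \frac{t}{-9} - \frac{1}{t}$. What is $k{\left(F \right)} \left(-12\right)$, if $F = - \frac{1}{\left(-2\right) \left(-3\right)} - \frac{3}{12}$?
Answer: $- \frac{1321}{45} \approx -29.356$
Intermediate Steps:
$F = - \frac{5}{12}$ ($F = - \frac{1}{6} - \frac{1}{4} = - \frac{5}{12} \approx -0.41667$)
$k{\left(t \right)} = - \frac{1}{t} - \frac{t}{9}$ ($k{\left(t \right)} = t \left(- \frac{1}{9}\right) - \frac{1}{t} = - \frac{t}{9} - \frac{1}{t} = - \frac{1}{t} - \frac{t}{9}$)
$k{\left(F \right)} \left(-12\right) = \left(- \frac{1}{- \frac{5}{12}} - - \frac{5}{108}\right) \left(-12\right) = \left(\left(-1\right) \left(- \frac{12}{5}\right) + \frac{5}{108}\right) \left(-12\right) = \left(\frac{12}{5} + \frac{5}{108}\right) \left(-12\right) = \frac{1321}{540} \left(-12\right) = - \frac{1321}{45}$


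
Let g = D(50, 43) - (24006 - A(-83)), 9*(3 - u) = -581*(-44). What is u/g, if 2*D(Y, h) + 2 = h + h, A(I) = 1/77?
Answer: 1966349/16607043 ≈ 0.11840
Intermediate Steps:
A(I) = 1/77
u = -25537/9 (u = 3 - (-581)*(-44)/9 = 3 - ⅑*25564 = 3 - 25564/9 = -25537/9 ≈ -2837.4)
D(Y, h) = -1 + h (D(Y, h) = -1 + (h + h)/2 = -1 + (2*h)/2 = -1 + h)
g = -1845227/77 (g = (-1 + 43) - (24006 - 1*1/77) = 42 - (24006 - 1/77) = 42 - 1*1848461/77 = 42 - 1848461/77 = -1845227/77 ≈ -23964.)
u/g = -25537/(9*(-1845227/77)) = -25537/9*(-77/1845227) = 1966349/16607043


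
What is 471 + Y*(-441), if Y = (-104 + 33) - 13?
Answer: 37515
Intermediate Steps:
Y = -84 (Y = -71 - 13 = -84)
471 + Y*(-441) = 471 - 84*(-441) = 471 + 37044 = 37515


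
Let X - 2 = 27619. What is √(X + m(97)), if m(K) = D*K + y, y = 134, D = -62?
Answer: √21741 ≈ 147.45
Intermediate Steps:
X = 27621 (X = 2 + 27619 = 27621)
m(K) = 134 - 62*K (m(K) = -62*K + 134 = 134 - 62*K)
√(X + m(97)) = √(27621 + (134 - 62*97)) = √(27621 + (134 - 6014)) = √(27621 - 5880) = √21741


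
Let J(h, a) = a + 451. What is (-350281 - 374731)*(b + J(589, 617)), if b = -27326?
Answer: 19037365096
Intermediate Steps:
J(h, a) = 451 + a
(-350281 - 374731)*(b + J(589, 617)) = (-350281 - 374731)*(-27326 + (451 + 617)) = -725012*(-27326 + 1068) = -725012*(-26258) = 19037365096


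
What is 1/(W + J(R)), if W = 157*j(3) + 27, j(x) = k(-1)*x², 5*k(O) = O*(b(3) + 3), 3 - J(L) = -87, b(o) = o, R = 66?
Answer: -5/7893 ≈ -0.00063347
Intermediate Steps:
J(L) = 90 (J(L) = 3 - 1*(-87) = 3 + 87 = 90)
k(O) = 6*O/5 (k(O) = (O*(3 + 3))/5 = (O*6)/5 = (6*O)/5 = 6*O/5)
j(x) = -6*x²/5 (j(x) = ((6/5)*(-1))*x² = -6*x²/5)
W = -8343/5 (W = 157*(-6/5*3²) + 27 = 157*(-6/5*9) + 27 = 157*(-54/5) + 27 = -8478/5 + 27 = -8343/5 ≈ -1668.6)
1/(W + J(R)) = 1/(-8343/5 + 90) = 1/(-7893/5) = -5/7893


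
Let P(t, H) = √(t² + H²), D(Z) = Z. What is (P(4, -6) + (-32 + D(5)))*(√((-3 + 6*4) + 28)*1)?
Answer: -189 + 14*√13 ≈ -138.52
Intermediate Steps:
P(t, H) = √(H² + t²)
(P(4, -6) + (-32 + D(5)))*(√((-3 + 6*4) + 28)*1) = (√((-6)² + 4²) + (-32 + 5))*(√((-3 + 6*4) + 28)*1) = (√(36 + 16) - 27)*(√((-3 + 24) + 28)*1) = (√52 - 27)*(√(21 + 28)*1) = (2*√13 - 27)*(√49*1) = (-27 + 2*√13)*(7*1) = (-27 + 2*√13)*7 = -189 + 14*√13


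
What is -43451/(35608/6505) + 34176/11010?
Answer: -518457642257/65340680 ≈ -7934.7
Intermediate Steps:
-43451/(35608/6505) + 34176/11010 = -43451/(35608*(1/6505)) + 34176*(1/11010) = -43451/35608/6505 + 5696/1835 = -43451*6505/35608 + 5696/1835 = -282648755/35608 + 5696/1835 = -518457642257/65340680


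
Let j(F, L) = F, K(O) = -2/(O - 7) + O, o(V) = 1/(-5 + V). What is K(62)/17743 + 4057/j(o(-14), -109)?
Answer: -75222598387/975865 ≈ -77083.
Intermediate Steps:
K(O) = O - 2/(-7 + O) (K(O) = -2/(-7 + O) + O = O - 2/(-7 + O))
K(62)/17743 + 4057/j(o(-14), -109) = ((-2 + 62² - 7*62)/(-7 + 62))/17743 + 4057/(1/(-5 - 14)) = ((-2 + 3844 - 434)/55)*(1/17743) + 4057/(1/(-19)) = ((1/55)*3408)*(1/17743) + 4057/(-1/19) = (3408/55)*(1/17743) + 4057*(-19) = 3408/975865 - 77083 = -75222598387/975865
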